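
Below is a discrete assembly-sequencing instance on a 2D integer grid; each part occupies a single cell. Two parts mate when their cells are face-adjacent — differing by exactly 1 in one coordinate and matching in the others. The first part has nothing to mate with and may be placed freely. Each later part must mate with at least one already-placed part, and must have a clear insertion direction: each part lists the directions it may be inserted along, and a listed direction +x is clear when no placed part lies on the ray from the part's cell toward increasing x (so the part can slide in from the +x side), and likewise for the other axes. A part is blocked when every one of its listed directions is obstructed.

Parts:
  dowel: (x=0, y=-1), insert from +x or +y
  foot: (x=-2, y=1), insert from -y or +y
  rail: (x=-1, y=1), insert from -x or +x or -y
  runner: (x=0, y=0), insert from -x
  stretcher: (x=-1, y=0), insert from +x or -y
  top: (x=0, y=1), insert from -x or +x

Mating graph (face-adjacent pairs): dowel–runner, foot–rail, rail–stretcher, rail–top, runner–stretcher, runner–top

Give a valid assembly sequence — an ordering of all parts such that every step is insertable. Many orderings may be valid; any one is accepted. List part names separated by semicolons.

dowel; runner; stretcher; rail; top; foot

1. dowel@(0, -1) [+x clear] — {dowel}
2. runner@(0, 0) [-x clear] — {dowel, runner}
3. stretcher@(-1, 0) [-y clear] — {dowel, runner, stretcher}
4. rail@(-1, 1) [-x clear] — {dowel, rail, runner, stretcher}
5. top@(0, 1) [+x clear] — {dowel, rail, runner, stretcher, top}
6. foot@(-2, 1) [-y clear] — {dowel, foot, rail, runner, stretcher, top}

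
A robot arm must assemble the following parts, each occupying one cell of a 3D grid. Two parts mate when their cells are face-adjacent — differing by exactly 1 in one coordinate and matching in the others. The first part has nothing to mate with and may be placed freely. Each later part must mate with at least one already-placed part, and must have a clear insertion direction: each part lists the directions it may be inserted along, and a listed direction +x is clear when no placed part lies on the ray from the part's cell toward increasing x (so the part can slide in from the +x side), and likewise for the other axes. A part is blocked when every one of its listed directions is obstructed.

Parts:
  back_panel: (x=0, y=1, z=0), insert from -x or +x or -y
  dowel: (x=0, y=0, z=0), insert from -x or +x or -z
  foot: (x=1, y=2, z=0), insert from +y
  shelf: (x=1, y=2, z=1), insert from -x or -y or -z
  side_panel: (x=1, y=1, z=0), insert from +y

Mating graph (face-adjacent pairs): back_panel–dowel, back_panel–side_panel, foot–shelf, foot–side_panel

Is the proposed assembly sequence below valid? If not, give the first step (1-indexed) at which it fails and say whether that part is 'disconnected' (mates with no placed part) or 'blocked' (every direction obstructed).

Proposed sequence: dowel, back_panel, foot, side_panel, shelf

1. dowel@(0, 0, 0) [-x clear] — {dowel}
2. back_panel@(0, 1, 0) [-x clear] — {back_panel, dowel}
3. foot@(1, 2, 0) — no placed neighbour ⇒ disconnected

Invalid at step 3 (disconnected)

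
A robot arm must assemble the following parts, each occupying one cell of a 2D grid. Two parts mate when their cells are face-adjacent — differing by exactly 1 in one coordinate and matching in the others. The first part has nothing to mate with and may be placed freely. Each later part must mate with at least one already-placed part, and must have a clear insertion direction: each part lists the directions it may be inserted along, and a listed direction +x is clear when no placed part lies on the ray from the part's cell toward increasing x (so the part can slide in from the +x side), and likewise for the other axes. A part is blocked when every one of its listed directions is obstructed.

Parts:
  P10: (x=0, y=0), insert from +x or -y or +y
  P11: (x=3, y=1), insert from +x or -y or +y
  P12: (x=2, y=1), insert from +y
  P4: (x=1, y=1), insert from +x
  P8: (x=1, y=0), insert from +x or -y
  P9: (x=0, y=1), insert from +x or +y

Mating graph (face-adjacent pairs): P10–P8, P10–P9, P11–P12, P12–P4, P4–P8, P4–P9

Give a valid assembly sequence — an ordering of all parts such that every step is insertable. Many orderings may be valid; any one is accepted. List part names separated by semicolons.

1. P8@(1, 0) [+x clear] — {P8}
2. P4@(1, 1) [+x clear] — {P4, P8}
3. P12@(2, 1) [+y clear] — {P12, P4, P8}
4. P11@(3, 1) [+x clear] — {P11, P12, P4, P8}
5. P10@(0, 0) [-y clear] — {P10, P11, P12, P4, P8}
6. P9@(0, 1) [+y clear] — {P10, P11, P12, P4, P8, P9}

P8; P4; P12; P11; P10; P9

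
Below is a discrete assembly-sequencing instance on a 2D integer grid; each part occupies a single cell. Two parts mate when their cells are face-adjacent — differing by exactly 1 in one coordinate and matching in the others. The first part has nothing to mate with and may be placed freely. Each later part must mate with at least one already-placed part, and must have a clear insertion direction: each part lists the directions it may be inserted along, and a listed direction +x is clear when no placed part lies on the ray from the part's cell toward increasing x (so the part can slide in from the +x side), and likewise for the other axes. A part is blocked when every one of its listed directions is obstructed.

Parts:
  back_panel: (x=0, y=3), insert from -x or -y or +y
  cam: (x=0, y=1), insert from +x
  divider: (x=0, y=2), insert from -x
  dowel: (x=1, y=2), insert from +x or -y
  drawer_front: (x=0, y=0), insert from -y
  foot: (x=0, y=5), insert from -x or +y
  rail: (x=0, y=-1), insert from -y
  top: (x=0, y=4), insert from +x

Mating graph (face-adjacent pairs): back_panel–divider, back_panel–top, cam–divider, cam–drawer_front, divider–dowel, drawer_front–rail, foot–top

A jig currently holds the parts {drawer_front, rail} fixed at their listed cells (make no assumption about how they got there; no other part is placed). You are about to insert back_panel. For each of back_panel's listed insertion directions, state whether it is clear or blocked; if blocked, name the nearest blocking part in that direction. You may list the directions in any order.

-x: ray from back_panel(0, 3) has no placed part ⇒ clear
-y: nearest on ray is drawer_front@(0, 0) ⇒ blocked
+y: ray from back_panel(0, 3) has no placed part ⇒ clear

+y: clear; -x: clear; -y: blocked by drawer_front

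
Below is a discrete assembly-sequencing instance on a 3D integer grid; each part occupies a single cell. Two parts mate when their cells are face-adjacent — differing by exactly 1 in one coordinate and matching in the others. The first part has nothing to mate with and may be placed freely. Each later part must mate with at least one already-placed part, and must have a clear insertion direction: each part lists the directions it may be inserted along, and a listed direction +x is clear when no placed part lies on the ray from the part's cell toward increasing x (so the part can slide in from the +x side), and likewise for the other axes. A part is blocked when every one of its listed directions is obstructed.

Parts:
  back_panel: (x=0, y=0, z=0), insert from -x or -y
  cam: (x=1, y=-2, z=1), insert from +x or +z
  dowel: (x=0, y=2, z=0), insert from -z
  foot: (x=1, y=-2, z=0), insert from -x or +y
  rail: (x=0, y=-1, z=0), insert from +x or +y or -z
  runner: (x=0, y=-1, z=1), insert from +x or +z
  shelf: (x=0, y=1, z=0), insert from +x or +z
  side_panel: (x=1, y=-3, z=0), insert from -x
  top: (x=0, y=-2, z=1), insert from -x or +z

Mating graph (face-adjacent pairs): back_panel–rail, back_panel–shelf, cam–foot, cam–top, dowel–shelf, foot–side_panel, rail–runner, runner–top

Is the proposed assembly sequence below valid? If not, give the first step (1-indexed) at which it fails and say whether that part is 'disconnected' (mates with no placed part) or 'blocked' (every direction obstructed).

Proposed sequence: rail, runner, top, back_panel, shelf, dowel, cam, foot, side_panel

Valid

1. rail@(0, -1, 0) [+x clear] — {rail}
2. runner@(0, -1, 1) [+x clear] — {rail, runner}
3. top@(0, -2, 1) [-x clear] — {rail, runner, top}
4. back_panel@(0, 0, 0) [-x clear] — {back_panel, rail, runner, top}
5. shelf@(0, 1, 0) [+x clear] — {back_panel, rail, runner, shelf, top}
6. dowel@(0, 2, 0) [-z clear] — {back_panel, dowel, rail, runner, shelf, top}
7. cam@(1, -2, 1) [+x clear] — {back_panel, cam, dowel, rail, runner, shelf, top}
8. foot@(1, -2, 0) [-x clear] — {back_panel, cam, dowel, foot, rail, runner, shelf, top}
9. side_panel@(1, -3, 0) [-x clear] — {back_panel, cam, dowel, foot, rail, runner, shelf, side_panel, top}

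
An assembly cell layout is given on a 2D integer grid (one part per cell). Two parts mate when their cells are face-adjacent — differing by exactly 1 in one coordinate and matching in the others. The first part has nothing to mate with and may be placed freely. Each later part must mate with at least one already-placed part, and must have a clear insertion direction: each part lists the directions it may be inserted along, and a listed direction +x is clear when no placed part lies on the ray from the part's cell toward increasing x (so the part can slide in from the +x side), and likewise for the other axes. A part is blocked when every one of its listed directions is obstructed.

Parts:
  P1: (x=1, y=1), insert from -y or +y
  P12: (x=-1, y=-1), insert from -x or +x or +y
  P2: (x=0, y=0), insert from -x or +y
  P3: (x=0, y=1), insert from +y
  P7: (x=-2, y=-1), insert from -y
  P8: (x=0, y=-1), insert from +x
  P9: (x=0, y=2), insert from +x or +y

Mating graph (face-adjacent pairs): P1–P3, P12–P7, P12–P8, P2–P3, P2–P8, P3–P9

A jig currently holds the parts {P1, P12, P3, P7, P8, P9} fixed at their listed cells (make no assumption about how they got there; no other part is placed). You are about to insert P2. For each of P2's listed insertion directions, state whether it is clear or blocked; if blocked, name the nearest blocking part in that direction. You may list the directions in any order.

+y: blocked by P3; -x: clear

-x: ray from P2(0, 0) has no placed part ⇒ clear
+y: nearest on ray is P3@(0, 1) ⇒ blocked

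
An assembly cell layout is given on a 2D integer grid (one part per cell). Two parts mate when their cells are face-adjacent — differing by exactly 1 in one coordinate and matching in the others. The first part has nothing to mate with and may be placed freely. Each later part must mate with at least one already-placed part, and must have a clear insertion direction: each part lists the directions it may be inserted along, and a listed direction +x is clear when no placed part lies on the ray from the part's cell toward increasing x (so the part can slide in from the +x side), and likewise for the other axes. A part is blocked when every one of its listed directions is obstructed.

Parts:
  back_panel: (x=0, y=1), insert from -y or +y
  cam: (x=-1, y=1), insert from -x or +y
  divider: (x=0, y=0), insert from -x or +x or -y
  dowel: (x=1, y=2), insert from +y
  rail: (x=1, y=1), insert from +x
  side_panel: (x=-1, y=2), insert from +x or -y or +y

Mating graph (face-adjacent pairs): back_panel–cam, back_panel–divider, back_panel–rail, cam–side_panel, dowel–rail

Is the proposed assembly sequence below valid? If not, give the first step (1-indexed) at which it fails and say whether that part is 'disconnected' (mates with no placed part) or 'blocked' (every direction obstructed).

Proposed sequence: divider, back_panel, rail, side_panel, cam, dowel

Invalid at step 4 (disconnected)

1. divider@(0, 0) [-x clear] — {divider}
2. back_panel@(0, 1) [+y clear] — {back_panel, divider}
3. rail@(1, 1) [+x clear] — {back_panel, divider, rail}
4. side_panel@(-1, 2) — no placed neighbour ⇒ disconnected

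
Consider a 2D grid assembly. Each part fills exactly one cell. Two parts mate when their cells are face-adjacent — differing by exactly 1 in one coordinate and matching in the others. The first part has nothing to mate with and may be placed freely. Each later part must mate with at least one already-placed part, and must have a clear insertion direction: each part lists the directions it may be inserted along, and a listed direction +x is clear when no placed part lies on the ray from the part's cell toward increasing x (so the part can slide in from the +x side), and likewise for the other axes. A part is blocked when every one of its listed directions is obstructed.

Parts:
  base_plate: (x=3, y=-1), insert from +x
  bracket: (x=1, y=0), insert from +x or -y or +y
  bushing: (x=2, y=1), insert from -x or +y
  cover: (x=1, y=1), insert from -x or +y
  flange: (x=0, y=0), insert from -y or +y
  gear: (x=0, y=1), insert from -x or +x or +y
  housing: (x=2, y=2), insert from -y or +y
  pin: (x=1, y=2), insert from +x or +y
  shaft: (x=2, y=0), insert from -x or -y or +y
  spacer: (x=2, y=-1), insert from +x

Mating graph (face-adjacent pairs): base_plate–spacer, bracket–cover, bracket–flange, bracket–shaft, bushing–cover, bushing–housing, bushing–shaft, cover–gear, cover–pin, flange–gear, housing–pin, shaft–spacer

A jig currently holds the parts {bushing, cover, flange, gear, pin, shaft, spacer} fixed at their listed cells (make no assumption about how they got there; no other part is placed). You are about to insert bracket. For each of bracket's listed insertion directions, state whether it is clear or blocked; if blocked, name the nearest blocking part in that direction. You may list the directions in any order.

+x: nearest on ray is shaft@(2, 0) ⇒ blocked
-y: ray from bracket(1, 0) has no placed part ⇒ clear
+y: nearest on ray is cover@(1, 1) ⇒ blocked

+x: blocked by shaft; +y: blocked by cover; -y: clear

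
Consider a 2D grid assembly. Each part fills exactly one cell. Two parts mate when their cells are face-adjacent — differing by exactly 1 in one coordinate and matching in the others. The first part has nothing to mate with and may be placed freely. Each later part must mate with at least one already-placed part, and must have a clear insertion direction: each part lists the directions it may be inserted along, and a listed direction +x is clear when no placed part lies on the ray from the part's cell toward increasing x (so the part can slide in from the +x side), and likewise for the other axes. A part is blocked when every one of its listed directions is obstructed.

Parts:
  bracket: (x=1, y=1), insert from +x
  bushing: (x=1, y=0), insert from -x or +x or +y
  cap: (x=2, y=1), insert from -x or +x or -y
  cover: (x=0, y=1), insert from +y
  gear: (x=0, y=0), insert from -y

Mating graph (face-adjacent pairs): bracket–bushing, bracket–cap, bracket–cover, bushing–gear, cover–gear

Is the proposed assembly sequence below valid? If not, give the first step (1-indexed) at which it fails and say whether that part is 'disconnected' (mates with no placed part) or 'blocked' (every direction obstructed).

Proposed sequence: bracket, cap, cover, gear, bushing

Valid

1. bracket@(1, 1) [+x clear] — {bracket}
2. cap@(2, 1) [+x clear] — {bracket, cap}
3. cover@(0, 1) [+y clear] — {bracket, cap, cover}
4. gear@(0, 0) [-y clear] — {bracket, cap, cover, gear}
5. bushing@(1, 0) [+x clear] — {bracket, bushing, cap, cover, gear}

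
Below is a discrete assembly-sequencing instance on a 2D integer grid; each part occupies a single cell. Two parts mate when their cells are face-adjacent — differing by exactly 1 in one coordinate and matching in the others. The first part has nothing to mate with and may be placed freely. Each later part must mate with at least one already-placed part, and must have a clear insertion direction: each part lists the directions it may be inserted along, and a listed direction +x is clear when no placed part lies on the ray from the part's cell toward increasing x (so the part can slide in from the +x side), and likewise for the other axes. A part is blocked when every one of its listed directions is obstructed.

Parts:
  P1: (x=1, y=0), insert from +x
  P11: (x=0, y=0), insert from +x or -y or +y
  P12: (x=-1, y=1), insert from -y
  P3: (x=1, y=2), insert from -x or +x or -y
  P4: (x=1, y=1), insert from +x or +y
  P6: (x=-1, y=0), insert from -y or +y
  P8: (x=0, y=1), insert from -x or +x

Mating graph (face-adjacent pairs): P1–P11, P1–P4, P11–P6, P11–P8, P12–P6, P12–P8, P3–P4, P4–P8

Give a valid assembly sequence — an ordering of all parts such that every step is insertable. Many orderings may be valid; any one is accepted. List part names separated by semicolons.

1. P3@(1, 2) [-x clear] — {P3}
2. P4@(1, 1) [+x clear] — {P3, P4}
3. P1@(1, 0) [+x clear] — {P1, P3, P4}
4. P8@(0, 1) [-x clear] — {P1, P3, P4, P8}
5. P12@(-1, 1) [-y clear] — {P1, P12, P3, P4, P8}
6. P6@(-1, 0) [-y clear] — {P1, P12, P3, P4, P6, P8}
7. P11@(0, 0) [-y clear] — {P1, P11, P12, P3, P4, P6, P8}

P3; P4; P1; P8; P12; P6; P11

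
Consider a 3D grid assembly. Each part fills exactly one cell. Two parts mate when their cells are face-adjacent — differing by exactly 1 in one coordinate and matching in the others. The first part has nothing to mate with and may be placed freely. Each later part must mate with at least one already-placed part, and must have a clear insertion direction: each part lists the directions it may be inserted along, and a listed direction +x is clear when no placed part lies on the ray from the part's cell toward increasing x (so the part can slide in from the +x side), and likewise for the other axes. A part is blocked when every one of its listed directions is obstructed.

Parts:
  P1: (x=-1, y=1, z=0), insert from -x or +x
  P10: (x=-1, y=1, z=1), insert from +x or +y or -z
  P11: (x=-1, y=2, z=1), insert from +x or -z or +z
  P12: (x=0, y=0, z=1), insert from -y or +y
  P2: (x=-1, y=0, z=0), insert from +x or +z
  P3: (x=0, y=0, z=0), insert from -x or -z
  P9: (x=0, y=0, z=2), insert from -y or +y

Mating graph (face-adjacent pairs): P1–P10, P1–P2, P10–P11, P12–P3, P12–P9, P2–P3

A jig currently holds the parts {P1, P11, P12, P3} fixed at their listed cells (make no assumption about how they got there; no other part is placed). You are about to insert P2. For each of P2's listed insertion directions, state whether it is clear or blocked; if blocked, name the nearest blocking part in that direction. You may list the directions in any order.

+x: blocked by P3; +z: clear

+x: nearest on ray is P3@(0, 0, 0) ⇒ blocked
+z: ray from P2(-1, 0, 0) has no placed part ⇒ clear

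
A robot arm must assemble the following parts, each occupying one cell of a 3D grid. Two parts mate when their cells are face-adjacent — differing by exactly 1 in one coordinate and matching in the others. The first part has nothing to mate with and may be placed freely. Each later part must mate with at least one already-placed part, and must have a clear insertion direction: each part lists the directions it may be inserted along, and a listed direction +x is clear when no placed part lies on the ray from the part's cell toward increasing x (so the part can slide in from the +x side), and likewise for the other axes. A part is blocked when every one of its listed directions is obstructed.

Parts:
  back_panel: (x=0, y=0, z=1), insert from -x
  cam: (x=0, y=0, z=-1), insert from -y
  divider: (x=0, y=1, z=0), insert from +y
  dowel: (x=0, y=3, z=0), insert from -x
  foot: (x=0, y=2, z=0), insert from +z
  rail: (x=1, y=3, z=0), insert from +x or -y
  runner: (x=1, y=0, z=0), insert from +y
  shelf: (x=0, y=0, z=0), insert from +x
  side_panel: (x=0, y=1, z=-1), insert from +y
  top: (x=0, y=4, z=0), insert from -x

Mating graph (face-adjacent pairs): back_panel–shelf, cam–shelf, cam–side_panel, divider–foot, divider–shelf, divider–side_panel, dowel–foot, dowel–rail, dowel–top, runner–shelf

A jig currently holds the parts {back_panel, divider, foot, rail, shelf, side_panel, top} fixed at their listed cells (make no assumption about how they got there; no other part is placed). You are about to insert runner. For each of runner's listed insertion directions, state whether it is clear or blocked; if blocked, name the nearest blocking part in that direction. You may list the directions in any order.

+y: blocked by rail

+y: nearest on ray is rail@(1, 3, 0) ⇒ blocked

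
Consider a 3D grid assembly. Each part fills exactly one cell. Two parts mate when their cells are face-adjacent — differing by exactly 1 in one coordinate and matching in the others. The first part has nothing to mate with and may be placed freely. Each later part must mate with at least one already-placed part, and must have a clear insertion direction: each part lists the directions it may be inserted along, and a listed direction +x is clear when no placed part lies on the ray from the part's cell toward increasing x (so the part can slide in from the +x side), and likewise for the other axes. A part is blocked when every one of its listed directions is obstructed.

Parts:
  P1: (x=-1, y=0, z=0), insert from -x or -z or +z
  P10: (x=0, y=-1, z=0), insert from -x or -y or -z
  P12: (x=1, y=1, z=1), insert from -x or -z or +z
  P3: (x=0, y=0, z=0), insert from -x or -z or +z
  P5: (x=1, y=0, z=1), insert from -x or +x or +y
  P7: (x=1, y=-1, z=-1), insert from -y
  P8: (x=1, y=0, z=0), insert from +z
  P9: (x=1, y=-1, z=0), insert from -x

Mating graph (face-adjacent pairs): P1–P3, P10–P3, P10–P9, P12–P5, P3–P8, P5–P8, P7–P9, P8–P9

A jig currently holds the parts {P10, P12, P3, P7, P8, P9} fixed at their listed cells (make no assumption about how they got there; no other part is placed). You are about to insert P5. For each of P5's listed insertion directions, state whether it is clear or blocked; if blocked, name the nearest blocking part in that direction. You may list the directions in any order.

-x: ray from P5(1, 0, 1) has no placed part ⇒ clear
+x: ray from P5(1, 0, 1) has no placed part ⇒ clear
+y: nearest on ray is P12@(1, 1, 1) ⇒ blocked

+x: clear; +y: blocked by P12; -x: clear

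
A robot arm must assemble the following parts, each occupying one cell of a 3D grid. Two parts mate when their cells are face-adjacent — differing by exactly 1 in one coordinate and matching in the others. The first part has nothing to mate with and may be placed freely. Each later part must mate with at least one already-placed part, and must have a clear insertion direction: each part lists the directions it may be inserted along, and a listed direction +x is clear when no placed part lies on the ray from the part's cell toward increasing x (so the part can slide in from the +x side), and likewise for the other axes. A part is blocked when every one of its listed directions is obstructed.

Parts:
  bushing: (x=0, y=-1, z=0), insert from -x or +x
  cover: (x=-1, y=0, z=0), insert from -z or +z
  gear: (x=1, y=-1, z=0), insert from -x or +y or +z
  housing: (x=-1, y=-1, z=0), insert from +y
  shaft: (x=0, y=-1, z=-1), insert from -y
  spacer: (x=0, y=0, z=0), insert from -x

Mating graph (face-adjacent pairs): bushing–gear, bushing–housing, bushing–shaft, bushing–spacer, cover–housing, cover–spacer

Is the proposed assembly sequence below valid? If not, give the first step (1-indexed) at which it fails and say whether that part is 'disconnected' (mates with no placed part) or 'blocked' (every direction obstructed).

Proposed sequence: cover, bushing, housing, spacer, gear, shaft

Invalid at step 2 (disconnected)

1. cover@(-1, 0, 0) [-z clear] — {cover}
2. bushing@(0, -1, 0) — no placed neighbour ⇒ disconnected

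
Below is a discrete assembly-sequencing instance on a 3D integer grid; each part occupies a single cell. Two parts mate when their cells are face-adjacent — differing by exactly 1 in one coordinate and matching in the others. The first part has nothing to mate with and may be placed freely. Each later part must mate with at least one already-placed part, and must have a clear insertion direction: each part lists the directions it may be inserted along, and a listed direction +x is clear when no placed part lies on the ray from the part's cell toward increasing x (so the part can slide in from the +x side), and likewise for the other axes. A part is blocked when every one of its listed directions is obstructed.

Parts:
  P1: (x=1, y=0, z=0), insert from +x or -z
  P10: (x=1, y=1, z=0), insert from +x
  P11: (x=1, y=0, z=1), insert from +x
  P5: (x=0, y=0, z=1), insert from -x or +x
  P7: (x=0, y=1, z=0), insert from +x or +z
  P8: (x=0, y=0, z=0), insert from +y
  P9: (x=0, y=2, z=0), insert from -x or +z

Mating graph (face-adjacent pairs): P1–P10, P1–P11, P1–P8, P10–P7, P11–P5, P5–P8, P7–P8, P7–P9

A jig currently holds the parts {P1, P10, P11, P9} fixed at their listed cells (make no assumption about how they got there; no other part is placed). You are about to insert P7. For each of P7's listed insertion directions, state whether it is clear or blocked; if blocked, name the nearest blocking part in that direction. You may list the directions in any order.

+x: blocked by P10; +z: clear

+x: nearest on ray is P10@(1, 1, 0) ⇒ blocked
+z: ray from P7(0, 1, 0) has no placed part ⇒ clear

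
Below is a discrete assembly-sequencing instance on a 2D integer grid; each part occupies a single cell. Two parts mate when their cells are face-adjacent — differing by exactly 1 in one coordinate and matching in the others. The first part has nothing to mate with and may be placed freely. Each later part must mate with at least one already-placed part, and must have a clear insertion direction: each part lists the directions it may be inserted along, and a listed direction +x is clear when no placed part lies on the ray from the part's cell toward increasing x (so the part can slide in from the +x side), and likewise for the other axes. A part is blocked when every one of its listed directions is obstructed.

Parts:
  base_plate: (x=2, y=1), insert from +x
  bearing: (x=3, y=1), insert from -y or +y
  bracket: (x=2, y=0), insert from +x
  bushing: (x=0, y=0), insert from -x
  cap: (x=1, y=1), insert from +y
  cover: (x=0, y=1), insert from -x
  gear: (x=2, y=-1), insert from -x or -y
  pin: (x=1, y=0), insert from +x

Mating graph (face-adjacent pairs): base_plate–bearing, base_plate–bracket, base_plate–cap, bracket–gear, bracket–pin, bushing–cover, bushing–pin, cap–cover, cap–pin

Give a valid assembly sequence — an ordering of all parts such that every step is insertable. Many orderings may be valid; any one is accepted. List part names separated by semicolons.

cover; bushing; pin; bracket; gear; cap; base_plate; bearing

1. cover@(0, 1) [-x clear] — {cover}
2. bushing@(0, 0) [-x clear] — {bushing, cover}
3. pin@(1, 0) [+x clear] — {bushing, cover, pin}
4. bracket@(2, 0) [+x clear] — {bracket, bushing, cover, pin}
5. gear@(2, -1) [-x clear] — {bracket, bushing, cover, gear, pin}
6. cap@(1, 1) [+y clear] — {bracket, bushing, cap, cover, gear, pin}
7. base_plate@(2, 1) [+x clear] — {base_plate, bracket, bushing, cap, cover, gear, pin}
8. bearing@(3, 1) [-y clear] — {base_plate, bearing, bracket, bushing, cap, cover, gear, pin}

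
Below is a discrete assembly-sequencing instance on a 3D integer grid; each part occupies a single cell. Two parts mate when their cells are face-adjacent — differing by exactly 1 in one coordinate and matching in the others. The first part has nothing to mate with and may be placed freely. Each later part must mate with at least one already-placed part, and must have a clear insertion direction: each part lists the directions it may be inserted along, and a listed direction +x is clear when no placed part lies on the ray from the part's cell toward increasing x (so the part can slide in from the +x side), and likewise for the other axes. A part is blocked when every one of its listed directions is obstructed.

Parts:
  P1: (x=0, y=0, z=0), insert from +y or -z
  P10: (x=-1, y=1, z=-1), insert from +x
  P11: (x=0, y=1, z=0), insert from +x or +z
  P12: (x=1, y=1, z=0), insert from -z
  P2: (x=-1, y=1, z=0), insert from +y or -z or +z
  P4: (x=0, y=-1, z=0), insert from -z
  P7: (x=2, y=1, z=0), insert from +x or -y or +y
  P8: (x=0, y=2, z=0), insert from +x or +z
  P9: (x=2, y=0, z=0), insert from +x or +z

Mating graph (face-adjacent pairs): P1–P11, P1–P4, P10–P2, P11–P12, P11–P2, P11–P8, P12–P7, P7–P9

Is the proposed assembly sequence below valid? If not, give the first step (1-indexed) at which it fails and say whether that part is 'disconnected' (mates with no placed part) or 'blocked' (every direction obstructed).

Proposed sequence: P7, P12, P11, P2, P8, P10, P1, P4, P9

1. P7@(2, 1, 0) [+x clear] — {P7}
2. P12@(1, 1, 0) [-z clear] — {P12, P7}
3. P11@(0, 1, 0) [+z clear] — {P11, P12, P7}
4. P2@(-1, 1, 0) [+y clear] — {P11, P12, P2, P7}
5. P8@(0, 2, 0) [+x clear] — {P11, P12, P2, P7, P8}
6. P10@(-1, 1, -1) [+x clear] — {P10, P11, P12, P2, P7, P8}
7. P1@(0, 0, 0) [-z clear] — {P1, P10, P11, P12, P2, P7, P8}
8. P4@(0, -1, 0) [-z clear] — {P1, P10, P11, P12, P2, P4, P7, P8}
9. P9@(2, 0, 0) [+x clear] — {P1, P10, P11, P12, P2, P4, P7, P8, P9}

Valid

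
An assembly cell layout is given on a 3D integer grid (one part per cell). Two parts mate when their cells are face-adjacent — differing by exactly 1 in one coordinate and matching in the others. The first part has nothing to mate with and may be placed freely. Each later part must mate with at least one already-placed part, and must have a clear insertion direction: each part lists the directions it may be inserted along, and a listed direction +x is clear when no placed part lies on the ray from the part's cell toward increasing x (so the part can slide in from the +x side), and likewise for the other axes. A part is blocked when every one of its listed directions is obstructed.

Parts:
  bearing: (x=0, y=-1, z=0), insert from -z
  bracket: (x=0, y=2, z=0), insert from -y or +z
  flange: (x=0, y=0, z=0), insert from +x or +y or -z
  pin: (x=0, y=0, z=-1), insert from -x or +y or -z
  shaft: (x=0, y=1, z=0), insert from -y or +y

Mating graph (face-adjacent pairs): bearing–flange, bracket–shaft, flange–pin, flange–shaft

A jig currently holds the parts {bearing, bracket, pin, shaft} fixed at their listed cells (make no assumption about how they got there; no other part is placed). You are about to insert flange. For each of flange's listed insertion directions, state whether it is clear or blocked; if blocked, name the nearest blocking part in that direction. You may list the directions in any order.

+x: ray from flange(0, 0, 0) has no placed part ⇒ clear
+y: nearest on ray is shaft@(0, 1, 0) ⇒ blocked
-z: nearest on ray is pin@(0, 0, -1) ⇒ blocked

+x: clear; +y: blocked by shaft; -z: blocked by pin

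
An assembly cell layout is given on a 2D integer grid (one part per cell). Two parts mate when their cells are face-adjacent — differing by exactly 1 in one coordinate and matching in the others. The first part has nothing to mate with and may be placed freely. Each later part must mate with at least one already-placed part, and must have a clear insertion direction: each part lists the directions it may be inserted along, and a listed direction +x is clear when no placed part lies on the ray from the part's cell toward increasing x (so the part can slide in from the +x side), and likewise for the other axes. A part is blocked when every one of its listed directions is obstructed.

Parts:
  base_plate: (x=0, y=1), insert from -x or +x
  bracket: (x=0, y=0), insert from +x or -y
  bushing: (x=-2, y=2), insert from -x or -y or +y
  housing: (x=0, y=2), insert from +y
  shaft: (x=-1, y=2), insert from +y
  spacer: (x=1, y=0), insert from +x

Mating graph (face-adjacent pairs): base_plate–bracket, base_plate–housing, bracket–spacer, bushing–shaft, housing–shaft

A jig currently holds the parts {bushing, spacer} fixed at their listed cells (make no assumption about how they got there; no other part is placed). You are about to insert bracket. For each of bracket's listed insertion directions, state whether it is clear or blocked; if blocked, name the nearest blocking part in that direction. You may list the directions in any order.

+x: nearest on ray is spacer@(1, 0) ⇒ blocked
-y: ray from bracket(0, 0) has no placed part ⇒ clear

+x: blocked by spacer; -y: clear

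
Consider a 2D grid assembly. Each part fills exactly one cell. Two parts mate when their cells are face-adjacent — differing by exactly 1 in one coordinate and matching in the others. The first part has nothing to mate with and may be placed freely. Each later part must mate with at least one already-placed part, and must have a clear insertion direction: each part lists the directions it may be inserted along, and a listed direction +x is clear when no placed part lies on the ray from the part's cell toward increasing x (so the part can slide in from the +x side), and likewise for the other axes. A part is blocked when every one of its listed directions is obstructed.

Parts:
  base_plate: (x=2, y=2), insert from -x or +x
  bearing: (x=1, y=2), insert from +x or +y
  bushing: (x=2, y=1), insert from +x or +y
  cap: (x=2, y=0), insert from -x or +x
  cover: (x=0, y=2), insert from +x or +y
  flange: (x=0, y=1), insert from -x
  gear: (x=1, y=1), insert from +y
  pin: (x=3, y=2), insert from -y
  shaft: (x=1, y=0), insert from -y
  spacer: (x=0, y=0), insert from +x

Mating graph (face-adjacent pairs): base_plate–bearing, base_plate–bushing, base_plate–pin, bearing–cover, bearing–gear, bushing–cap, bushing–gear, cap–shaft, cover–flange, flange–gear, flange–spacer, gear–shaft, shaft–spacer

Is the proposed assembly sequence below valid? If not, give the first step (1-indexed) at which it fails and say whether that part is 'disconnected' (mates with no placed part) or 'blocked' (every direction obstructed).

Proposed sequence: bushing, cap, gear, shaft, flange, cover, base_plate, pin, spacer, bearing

1. bushing@(2, 1) [+x clear] — {bushing}
2. cap@(2, 0) [-x clear] — {bushing, cap}
3. gear@(1, 1) [+y clear] — {bushing, cap, gear}
4. shaft@(1, 0) [-y clear] — {bushing, cap, gear, shaft}
5. flange@(0, 1) [-x clear] — {bushing, cap, flange, gear, shaft}
6. cover@(0, 2) [+x clear] — {bushing, cap, cover, flange, gear, shaft}
7. base_plate@(2, 2) [+x clear] — {base_plate, bushing, cap, cover, flange, gear, shaft}
8. pin@(3, 2) [-y clear] — {base_plate, bushing, cap, cover, flange, gear, pin, shaft}
9. spacer@(0, 0) — +x all obstructed ⇒ blocked

Invalid at step 9 (blocked)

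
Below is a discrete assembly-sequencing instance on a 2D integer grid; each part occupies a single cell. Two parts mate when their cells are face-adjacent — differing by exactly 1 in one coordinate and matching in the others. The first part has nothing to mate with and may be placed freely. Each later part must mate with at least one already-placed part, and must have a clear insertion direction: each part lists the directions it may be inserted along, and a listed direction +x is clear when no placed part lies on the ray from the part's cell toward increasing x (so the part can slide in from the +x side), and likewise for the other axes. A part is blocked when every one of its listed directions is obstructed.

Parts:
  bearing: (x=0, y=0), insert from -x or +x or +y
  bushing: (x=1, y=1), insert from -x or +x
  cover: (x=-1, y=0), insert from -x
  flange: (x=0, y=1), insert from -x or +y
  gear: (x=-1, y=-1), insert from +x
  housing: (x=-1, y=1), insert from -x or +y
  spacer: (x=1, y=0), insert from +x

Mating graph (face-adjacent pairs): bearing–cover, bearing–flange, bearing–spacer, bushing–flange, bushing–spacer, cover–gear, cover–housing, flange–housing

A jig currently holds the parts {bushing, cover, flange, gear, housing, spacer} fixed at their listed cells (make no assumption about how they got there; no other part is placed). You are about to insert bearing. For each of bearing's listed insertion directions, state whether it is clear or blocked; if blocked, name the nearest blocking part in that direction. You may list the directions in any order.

-x: nearest on ray is cover@(-1, 0) ⇒ blocked
+x: nearest on ray is spacer@(1, 0) ⇒ blocked
+y: nearest on ray is flange@(0, 1) ⇒ blocked

+x: blocked by spacer; +y: blocked by flange; -x: blocked by cover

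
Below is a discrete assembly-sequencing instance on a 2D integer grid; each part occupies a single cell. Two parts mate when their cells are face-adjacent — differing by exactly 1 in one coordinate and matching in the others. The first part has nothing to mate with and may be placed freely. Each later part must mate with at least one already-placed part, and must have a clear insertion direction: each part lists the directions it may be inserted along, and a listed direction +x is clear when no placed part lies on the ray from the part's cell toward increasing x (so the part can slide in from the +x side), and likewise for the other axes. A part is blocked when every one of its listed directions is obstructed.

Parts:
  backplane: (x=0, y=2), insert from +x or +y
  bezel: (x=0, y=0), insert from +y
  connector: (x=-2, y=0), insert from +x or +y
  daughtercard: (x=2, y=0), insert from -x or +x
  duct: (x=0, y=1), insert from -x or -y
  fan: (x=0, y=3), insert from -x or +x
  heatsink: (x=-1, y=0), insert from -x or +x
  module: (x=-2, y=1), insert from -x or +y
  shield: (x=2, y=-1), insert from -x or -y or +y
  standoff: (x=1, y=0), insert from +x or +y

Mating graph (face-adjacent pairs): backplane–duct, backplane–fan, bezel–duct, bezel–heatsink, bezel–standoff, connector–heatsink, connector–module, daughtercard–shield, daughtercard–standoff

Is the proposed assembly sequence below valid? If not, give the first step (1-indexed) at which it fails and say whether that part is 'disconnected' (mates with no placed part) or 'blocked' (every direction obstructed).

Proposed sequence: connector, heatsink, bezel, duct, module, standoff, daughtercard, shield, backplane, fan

Valid

1. connector@(-2, 0) [+x clear] — {connector}
2. heatsink@(-1, 0) [+x clear] — {connector, heatsink}
3. bezel@(0, 0) [+y clear] — {bezel, connector, heatsink}
4. duct@(0, 1) [-x clear] — {bezel, connector, duct, heatsink}
5. module@(-2, 1) [-x clear] — {bezel, connector, duct, heatsink, module}
6. standoff@(1, 0) [+x clear] — {bezel, connector, duct, heatsink, module, standoff}
7. daughtercard@(2, 0) [+x clear] — {bezel, connector, daughtercard, duct, heatsink, module, standoff}
8. shield@(2, -1) [-x clear] — {bezel, connector, daughtercard, duct, heatsink, module, shield, standoff}
9. backplane@(0, 2) [+x clear] — {backplane, bezel, connector, daughtercard, duct, heatsink, module, shield, standoff}
10. fan@(0, 3) [-x clear] — {backplane, bezel, connector, daughtercard, duct, fan, heatsink, module, shield, standoff}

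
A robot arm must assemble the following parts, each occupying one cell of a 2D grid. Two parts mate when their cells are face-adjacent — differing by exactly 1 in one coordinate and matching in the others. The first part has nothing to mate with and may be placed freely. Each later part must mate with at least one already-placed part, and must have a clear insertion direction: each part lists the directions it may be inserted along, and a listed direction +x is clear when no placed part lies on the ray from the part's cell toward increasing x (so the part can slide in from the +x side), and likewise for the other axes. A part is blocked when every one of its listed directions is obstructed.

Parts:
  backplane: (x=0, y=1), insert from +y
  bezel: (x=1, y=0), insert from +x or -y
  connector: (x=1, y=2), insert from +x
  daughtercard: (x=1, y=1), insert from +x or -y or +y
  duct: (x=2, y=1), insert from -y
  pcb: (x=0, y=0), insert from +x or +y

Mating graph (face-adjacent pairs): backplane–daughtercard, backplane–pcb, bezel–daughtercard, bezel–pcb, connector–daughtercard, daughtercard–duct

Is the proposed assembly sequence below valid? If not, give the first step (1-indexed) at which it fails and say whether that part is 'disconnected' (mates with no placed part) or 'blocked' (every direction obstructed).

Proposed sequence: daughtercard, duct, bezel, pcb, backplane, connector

1. daughtercard@(1, 1) [+x clear] — {daughtercard}
2. duct@(2, 1) [-y clear] — {daughtercard, duct}
3. bezel@(1, 0) [+x clear] — {bezel, daughtercard, duct}
4. pcb@(0, 0) [+y clear] — {bezel, daughtercard, duct, pcb}
5. backplane@(0, 1) [+y clear] — {backplane, bezel, daughtercard, duct, pcb}
6. connector@(1, 2) [+x clear] — {backplane, bezel, connector, daughtercard, duct, pcb}

Valid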